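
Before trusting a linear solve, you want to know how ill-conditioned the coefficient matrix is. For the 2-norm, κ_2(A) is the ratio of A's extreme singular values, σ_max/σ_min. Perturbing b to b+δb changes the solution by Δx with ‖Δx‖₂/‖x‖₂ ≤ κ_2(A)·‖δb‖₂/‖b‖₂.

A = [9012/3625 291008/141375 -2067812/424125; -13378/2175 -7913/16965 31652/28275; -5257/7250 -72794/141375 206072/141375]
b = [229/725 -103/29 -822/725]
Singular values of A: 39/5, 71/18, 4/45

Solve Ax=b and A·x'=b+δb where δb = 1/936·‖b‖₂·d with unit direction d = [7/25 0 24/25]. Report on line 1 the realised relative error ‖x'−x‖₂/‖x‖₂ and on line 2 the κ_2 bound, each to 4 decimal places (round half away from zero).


largest singular value 39/5, smallest 4/45
condition number: (39/5) ÷ (4/45) = 87.7500
worst-case relative error ≤ 87.7500 × 1/936 = 0.0938
solve Ax = b  →  x = [0.6119 -10.4519 -4.1655]
‖b‖ = 3.7417, ‖x‖ = 11.2680
with δb = [0.0011 0.0000 0.0038], A·Δx = δb → ‖Δx‖ = 0.0450
realised ‖Δx‖/‖x‖ = 0.0040
realised/bound (from unrounded values) ≈ 0.0426

0.0040
0.0938


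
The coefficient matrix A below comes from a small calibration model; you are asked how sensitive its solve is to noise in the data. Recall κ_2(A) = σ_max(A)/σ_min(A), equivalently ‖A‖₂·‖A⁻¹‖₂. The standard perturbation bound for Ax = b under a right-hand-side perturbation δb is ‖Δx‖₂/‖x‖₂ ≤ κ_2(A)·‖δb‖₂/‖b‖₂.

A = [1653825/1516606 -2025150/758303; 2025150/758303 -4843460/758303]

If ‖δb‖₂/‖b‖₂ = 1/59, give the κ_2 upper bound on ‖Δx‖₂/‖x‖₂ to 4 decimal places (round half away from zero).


5.7038

form AᵀA = [113254835625/13610022244 -67948845375/3402505561; -67948845375/3402505561 163078918900/3402505561] with trace 4530003025/80532676 and determinant 562500/20133169
solving λ² − 4530003025/80532676·λ + 562500/20133169 = 0 gives λ = 225/4, 10000/20133169
so κ_2 = √((225/4) / (10000/20133169)) = 336.5250
perturbation bound = 336.5250·1/59 = 5.7038


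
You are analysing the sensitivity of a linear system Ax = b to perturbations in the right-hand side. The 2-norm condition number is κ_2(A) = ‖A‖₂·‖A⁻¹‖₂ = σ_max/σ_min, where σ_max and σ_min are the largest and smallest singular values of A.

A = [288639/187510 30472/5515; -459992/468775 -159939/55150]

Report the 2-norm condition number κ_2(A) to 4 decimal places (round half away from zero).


AᵀA = [10135579129/3041522500 8631054432/760380625; 8631054432/760380625 118434762121/3041522500]; tr = 102856273/2433218, det = 17850625/19465744
eigenvalues of AᵀA: λ = (tr ± √(tr²−4·det))/2 = 169/4, 105625/4866436
so κ_2 = √((169/4) / (105625/4866436)) = 44.1200

44.1200


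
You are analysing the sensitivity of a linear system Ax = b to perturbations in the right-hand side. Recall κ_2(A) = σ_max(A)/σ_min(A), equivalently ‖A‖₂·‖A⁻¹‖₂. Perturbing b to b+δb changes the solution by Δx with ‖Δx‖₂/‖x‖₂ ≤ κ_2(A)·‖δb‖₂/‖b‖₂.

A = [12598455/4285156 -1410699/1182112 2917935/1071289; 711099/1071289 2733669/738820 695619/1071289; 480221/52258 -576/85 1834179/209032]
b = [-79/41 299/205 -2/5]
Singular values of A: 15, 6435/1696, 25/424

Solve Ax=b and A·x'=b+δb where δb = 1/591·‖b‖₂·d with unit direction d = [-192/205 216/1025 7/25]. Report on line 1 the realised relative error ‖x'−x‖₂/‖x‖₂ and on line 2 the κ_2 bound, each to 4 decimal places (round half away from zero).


from the listed singular values, σ₁ = 15, σ_n = 25/424
κ = σ_max/σ_min = 15/(25/424) = 254.4000
worst-case relative error ≤ 254.4000 × 1/591 = 0.4305
solve Ax = b  →  x = [-23.3459 0.2639 24.6077]
‖b‖ = 2.4495, ‖x‖ = 33.9211
re-solving with b+δb shifts x by Δx of norm 0.0703
realised ‖Δx‖/‖x‖ = 0.0021
tightness: 0.0021 against a bound of 0.4305 (unrounded ratio ≈ 0.0048)

0.0021
0.4305


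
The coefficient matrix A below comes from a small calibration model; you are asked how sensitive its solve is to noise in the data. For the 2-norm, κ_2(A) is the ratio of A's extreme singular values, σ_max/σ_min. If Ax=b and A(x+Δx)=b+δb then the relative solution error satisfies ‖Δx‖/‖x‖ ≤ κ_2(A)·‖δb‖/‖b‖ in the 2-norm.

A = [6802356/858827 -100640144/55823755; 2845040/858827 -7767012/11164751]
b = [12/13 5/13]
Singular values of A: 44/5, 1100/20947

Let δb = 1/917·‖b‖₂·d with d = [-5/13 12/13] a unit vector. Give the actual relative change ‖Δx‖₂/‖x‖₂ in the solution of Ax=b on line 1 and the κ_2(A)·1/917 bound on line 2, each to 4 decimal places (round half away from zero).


from the listed singular values, σ₁ = 44/5, σ_n = 1100/20947
condition number: (44/5) ÷ (1100/20947) = 167.5760
worst-case relative error ≤ 167.5760 × 1/917 = 0.1827
solve Ax = b  →  x = [0.1109 -0.0249]
‖b‖₂ = 1.0000 and ‖x‖₂ = 0.1136
δb = ε·‖b‖·d = [-0.0004 0.0010]; solving A·Δx = δb gives ‖Δx‖ = 0.0208
dividing the unrounded norms, ‖Δx‖/‖x‖ = 0.1827
so the bound is sharp here: realised error equals the bound

0.1827
0.1827


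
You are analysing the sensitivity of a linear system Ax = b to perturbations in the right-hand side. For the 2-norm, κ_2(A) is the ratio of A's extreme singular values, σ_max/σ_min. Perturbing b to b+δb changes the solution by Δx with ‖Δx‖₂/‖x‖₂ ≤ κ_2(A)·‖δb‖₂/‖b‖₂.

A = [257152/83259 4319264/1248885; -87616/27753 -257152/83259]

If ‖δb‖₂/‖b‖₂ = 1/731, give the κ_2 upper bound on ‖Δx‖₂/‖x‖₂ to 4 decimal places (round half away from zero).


0.0406

form AᵀA = [160780288/8242641 2526261248/123639615; 2526261248/123639615 39874733056/1854594225] with trace 90428416/2205225 and determinant 4194304/2205225
eigenvalues of AᵀA: λ = (tr ± √(tr²−4·det))/2 = 1024/25, 4096/88209
so κ_2 = √((1024/25) / (4096/88209)) = 29.7000
worst-case relative error ≤ 29.7000 × 1/731 = 0.0406


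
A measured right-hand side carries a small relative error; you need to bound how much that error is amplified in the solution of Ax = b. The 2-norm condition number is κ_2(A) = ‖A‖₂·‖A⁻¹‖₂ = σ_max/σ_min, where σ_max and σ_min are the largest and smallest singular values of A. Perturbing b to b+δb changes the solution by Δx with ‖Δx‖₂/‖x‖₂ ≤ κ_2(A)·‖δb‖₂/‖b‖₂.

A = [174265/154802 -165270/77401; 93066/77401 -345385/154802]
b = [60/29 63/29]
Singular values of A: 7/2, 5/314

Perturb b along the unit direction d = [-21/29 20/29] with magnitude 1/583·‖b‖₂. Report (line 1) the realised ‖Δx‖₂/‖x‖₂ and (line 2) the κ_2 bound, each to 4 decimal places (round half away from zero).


0.3770
0.3770

σ_max = 7/2, σ_min = 5/314
condition number: (7/2) ÷ (5/314) = 219.8000
bound on ‖Δx‖/‖x‖: κ·ε = 219.8000·1/583 = 0.3770
solve Ax = b  →  x = [0.4034 -0.7563]
2-norm of b is 3.0000; of x, 0.8571
with δb = [-0.0037 0.0035], A·Δx = δb → ‖Δx‖ = 0.3232
relative error = 0.3770
realised/bound = 1 exactly: the bound is attained for this b and d


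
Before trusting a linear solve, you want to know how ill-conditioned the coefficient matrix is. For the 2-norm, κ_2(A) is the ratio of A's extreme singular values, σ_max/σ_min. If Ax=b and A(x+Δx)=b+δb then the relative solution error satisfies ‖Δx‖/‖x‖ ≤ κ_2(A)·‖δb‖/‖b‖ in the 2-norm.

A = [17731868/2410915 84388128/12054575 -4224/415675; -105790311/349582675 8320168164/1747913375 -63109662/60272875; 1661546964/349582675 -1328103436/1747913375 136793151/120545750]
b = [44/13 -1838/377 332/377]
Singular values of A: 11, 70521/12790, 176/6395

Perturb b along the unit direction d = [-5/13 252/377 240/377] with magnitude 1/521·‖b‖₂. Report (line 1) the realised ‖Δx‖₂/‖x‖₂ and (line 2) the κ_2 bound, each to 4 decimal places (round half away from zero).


0.0029
0.7672

from the listed singular values, σ₁ = 11, σ_n = 176/6395
κ = σ_max/σ_min = 11/(176/6395) = 399.6875
worst-case relative error ≤ 399.6875 × 1/521 = 0.7672
solve Ax = b  →  x = [28.6778 -29.8480 -139.3241]
‖b‖ = 6.0000, ‖x‖ = 145.3428
re-solving with b+δb shifts x by Δx of norm 0.4184
relative error = 0.0029
tightness: 0.0029 against a bound of 0.7672 (unrounded ratio ≈ 0.0038)


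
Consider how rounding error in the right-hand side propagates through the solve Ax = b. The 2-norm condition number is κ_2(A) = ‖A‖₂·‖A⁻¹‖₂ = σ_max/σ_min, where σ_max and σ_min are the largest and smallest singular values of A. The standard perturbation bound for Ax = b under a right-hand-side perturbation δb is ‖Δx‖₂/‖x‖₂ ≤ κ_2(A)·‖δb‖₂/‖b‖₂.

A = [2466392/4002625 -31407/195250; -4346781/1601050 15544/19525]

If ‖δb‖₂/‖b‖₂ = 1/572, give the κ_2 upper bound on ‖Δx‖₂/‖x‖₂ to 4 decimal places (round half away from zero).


0.2731

AᵀA = [295475898001/38122562500 -21544159392/9530640625; -21544159392/9530640625 25147993249/38122562500]; tr = 256499113/30498050, det = 707281/243984400
eigenvalues of AᵀA: λ = (tr ± √(tr²−4·det))/2 = 841/100, 841/2439844
κ_2(A) = √(λ_max/λ_min) = √((841/100) / (841/2439844)) = 156.2000
worst-case relative error ≤ 156.2000 × 1/572 = 0.2731


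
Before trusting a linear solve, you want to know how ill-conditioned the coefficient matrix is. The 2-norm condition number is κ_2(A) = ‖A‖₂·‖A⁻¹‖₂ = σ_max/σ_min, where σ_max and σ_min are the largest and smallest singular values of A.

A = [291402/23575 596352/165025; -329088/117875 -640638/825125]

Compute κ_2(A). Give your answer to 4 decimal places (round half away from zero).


354.2000

form AᵀA = [1327291524/8265625 2709863424/57859375; 2709863424/57859375 5533200324/405015625] with trace 112912776/648025 and determinant 156816/648025
solving λ² − 112912776/648025·λ + 156816/648025 = 0 gives λ = 4356/25, 36/25921
κ_2(A) = √(λ_max/λ_min) = √((4356/25) / (36/25921)) = 354.2000


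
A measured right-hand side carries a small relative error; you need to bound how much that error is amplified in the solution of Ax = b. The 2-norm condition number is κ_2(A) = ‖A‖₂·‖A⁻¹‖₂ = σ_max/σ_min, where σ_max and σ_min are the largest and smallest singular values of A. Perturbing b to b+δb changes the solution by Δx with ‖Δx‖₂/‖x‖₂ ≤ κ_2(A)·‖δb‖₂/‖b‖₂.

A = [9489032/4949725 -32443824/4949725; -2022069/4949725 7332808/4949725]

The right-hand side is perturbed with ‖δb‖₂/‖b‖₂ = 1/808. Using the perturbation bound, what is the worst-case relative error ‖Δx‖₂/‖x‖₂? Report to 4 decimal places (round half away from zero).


M = AᵀA = [11199344597/2914905125 -38392376904/2914905125; -38392376904/2914905125 131632574528/2914905125]. tr(M)=1142655353/23319241, det(M)=614656/23319241
λ_max, λ_min = (1142655353/23319241 ± √1305603922493970225/543787000816081)/2 = 49, 12544/23319241
so κ_2 = √(49 / (12544/23319241)) = 301.8125
κ_2(A)·‖δb‖/‖b‖ = 0.3735

0.3735


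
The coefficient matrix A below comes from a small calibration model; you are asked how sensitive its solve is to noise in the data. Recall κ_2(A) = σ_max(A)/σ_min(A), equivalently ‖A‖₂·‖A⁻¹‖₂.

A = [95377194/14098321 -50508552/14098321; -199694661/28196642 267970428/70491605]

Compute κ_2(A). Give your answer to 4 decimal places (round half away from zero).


357.4625

AᵀA = [90683940752865/945363400804 -60455352797334/1181704251005; -60455352797334/1181704251005 161219971356624/5908521255025]; tr = 10076049841689/81778840900, det = 2428912656/20444710225
eigenvalues of AᵀA: λ = (tr ± √(tr²−4·det))/2 = 12321/100, 788544/817788409
κ = σ_max/σ_min = (111/10)/(888/28597) = 357.4625


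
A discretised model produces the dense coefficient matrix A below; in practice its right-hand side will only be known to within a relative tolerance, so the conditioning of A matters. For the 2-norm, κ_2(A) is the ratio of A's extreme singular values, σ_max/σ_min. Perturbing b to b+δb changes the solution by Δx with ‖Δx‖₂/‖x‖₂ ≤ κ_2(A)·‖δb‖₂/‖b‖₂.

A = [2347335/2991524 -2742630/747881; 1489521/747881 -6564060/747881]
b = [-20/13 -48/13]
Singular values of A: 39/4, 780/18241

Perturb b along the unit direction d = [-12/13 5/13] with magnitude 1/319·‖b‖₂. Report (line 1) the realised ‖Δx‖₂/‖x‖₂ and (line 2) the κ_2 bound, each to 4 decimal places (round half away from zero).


from the listed singular values, σ₁ = 39/4, σ_n = 780/18241
condition number: (39/4) ÷ (780/18241) = 228.0125
κ_2(A)·‖δb‖/‖b‖ = 0.7148
solve Ax = b  →  x = [-0.0901 0.4003]
‖b‖ = 4.0000, ‖x‖ = 0.4103
δb = ε·‖b‖·d = [-0.0116 0.0048]; solving A·Δx = δb gives ‖Δx‖ = 0.2932
realised ‖Δx‖/‖x‖ = 0.7148
so the bound is sharp here: realised error equals the bound

0.7148
0.7148


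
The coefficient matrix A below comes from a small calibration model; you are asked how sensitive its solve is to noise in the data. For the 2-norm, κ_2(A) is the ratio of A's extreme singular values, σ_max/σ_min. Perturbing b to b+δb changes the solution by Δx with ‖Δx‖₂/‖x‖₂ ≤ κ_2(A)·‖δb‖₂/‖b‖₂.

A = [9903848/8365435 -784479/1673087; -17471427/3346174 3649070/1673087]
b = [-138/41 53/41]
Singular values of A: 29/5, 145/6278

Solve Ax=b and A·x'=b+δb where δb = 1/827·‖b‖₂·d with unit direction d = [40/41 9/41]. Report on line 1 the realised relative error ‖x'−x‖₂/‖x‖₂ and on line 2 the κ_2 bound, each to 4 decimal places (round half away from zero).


from the listed singular values, σ₁ = 29/5, σ_n = 145/6278
κ_2(A) = (29/5) / (145/6278) = 251.1200
bound on ‖Δx‖/‖x‖: κ·ε = 251.1200·1/827 = 0.3037
solve Ax = b  →  x = [-50.2759 -119.7655]
2-norm of b is 3.6056; of x, 129.8901
with δb = [0.0043 0.0010], A·Δx = δb → ‖Δx‖ = 0.1888
relative error = 0.0015
tightness: 0.0015 against a bound of 0.3037 (unrounded ratio ≈ 0.0048)

0.0015
0.3037


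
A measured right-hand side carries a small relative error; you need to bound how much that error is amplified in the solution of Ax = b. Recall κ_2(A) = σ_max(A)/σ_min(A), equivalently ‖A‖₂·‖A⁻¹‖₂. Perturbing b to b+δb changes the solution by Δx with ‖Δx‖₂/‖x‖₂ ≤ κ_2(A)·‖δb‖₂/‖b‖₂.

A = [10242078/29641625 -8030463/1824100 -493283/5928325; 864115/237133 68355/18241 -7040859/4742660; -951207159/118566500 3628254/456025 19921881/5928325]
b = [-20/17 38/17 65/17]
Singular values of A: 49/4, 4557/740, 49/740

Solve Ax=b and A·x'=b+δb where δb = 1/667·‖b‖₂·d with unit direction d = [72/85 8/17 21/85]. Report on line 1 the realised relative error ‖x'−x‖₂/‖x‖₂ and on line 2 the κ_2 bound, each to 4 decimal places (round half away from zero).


largest singular value 49/4, smallest 49/740
κ = σ_max/σ_min = (49/4)/(49/740) = 185.0000
perturbation bound = 185.0000·1/667 = 0.2774
solve Ax = b  →  x = [5.8177 0.4604 13.9365]
‖b‖₂ = 4.5826 and ‖x‖₂ = 15.1091
Δx = A⁻¹·δb where δb = 1/667·4.5826·d; ‖Δx‖ = 0.1038
relative error = 0.0069
realised/bound (from unrounded values) ≈ 0.0248

0.0069
0.2774


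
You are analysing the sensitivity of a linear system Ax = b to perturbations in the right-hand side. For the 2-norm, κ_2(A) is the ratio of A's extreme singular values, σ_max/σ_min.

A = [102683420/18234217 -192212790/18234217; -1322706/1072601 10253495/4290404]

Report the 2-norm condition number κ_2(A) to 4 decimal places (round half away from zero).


327.0125

AᵀA = [6573173723284/197790999169 -24648360628815/395581998338; -24648360628815/395581998338 369729850321825/3164655986704]; tr = 1643254774721/10950366736, det = 144120025/684397921
solving λ² − 1643254774721/10950366736·λ + 144120025/684397921 = 0 gives λ = 2401/16, 960400/684397921
κ_2(A) = √(λ_max/λ_min) = √((2401/16) / (960400/684397921)) = 327.0125


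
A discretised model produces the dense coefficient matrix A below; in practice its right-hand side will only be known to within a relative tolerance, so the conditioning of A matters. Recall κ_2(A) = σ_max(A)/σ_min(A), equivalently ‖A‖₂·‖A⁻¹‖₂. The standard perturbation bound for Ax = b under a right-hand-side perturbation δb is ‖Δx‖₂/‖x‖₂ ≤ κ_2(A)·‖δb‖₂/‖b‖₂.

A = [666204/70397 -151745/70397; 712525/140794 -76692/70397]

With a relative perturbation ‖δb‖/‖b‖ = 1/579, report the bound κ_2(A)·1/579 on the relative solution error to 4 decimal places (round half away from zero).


form AᵀA = [7899664201/68591524 -444344670/17147881; -444344670/17147881 100028401/17147881] with trace 4937405/40804 and determinant 14641/40804
λ_max, λ_min = (4937405/40804 ± √24375578488569/1664966416)/2 = 121, 121/40804
κ = σ_max/σ_min = 11/(11/202) = 202.0000
perturbation bound = 202.0000·1/579 = 0.3489

0.3489


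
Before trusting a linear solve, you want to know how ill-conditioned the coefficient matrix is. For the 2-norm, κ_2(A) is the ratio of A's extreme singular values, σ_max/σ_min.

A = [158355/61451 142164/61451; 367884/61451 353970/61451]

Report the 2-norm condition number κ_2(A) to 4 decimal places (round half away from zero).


81.5000

M = AᵀA = [949200849/22344529 903741300/22344529; 903741300/22344529 860978484/22344529]. tr(M)=2152413/26569, det(M)=26244/26569
solving λ² − 2152413/26569·λ + 26244/26569 = 0 gives λ = 81, 324/26569
so κ_2 = √(81 / (324/26569)) = 81.5000


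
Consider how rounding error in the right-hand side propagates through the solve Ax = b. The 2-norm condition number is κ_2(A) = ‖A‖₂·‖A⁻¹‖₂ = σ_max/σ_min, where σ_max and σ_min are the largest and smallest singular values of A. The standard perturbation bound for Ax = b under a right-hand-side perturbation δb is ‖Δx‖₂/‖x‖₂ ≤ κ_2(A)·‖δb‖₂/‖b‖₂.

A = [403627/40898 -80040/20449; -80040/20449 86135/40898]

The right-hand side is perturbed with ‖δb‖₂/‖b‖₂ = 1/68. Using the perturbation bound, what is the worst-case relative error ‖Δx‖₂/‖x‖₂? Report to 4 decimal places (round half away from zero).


form AᵀA = [1115623441/9897316 -115977960/2474329; -115977960/2474329 195531625/9897316] with trace 3879157/29282 and determinant 6996025/234256
solving λ² − 3879157/29282·λ + 6996025/234256 = 0 gives λ = 529/4, 13225/58564
σ_max=√(529/4)=(23/2), σ_min=√(13225/58564)=(115/242) → κ = 24.2000
perturbation bound = 24.2000·1/68 = 0.3559

0.3559


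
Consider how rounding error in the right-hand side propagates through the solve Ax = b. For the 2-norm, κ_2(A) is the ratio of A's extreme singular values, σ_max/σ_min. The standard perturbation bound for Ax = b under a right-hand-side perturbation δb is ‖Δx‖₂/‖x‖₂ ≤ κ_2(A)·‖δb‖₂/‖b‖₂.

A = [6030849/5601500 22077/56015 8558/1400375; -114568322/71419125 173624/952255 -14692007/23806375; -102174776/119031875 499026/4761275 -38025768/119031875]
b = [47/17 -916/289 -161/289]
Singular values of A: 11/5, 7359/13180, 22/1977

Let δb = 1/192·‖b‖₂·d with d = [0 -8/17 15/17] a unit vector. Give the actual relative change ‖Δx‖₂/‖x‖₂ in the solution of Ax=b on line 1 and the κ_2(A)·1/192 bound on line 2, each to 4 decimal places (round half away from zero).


largest singular value 11/5, smallest 22/1977
κ_2(A) = (11/5) / (22/1977) = 197.7000
perturbation bound = 197.7000·1/192 = 1.0297
solve Ax = b  →  x = [-18.0831 55.3510 68.4927]
‖b‖₂ = 4.2426 and ‖x‖₂ = 89.8999
re-solving with b+δb shifts x by Δx of norm 1.9857
realised ‖Δx‖/‖x‖ = 0.0221
realised/bound (from unrounded values) ≈ 0.0215

0.0221
1.0297


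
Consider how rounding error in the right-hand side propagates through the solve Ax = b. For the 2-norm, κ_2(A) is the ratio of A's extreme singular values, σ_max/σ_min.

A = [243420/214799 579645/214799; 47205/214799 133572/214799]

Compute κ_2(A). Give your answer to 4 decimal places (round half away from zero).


80.6000

M = AᵀA = [36574425/27447121 87687360/27447121; 87687360/27447121 210487689/27447121]. tr(M)=1461906/162409, det(M)=2025/162409
λ_max, λ_min = (1461906/162409 ± √2135853639936/26376683281)/2 = 9, 225/162409
κ = σ_max/σ_min = 3/(15/403) = 80.6000


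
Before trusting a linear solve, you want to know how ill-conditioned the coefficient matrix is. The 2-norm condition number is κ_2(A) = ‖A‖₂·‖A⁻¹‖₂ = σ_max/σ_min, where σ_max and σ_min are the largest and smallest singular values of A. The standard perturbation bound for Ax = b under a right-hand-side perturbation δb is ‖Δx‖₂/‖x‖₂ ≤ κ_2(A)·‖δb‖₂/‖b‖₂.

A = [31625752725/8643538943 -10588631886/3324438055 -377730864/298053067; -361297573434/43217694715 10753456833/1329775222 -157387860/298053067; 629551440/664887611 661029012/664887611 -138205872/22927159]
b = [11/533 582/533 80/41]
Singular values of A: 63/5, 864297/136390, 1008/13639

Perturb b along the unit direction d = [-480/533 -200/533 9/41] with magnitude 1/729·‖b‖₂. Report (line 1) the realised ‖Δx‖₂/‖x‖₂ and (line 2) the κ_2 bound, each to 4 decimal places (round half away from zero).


from the listed singular values, σ₁ = 63/5, σ_n = 1008/13639
κ = σ_max/σ_min = (63/5)/(1008/13639) = 170.4875
bound on ‖Δx‖/‖x‖: κ·ε = 170.4875·1/729 = 0.2339
solve Ax = b  →  x = [-0.0097 0.1049 -0.3079]
‖b‖ = 2.2361, ‖x‖ = 0.3254
re-solving with b+δb shifts x by Δx of norm 0.0415
realised ‖Δx‖/‖x‖ = 0.1275
so the bound overstates the realised error by a factor of ≈ 1.8338 (computed from the unrounded values)

0.1275
0.2339


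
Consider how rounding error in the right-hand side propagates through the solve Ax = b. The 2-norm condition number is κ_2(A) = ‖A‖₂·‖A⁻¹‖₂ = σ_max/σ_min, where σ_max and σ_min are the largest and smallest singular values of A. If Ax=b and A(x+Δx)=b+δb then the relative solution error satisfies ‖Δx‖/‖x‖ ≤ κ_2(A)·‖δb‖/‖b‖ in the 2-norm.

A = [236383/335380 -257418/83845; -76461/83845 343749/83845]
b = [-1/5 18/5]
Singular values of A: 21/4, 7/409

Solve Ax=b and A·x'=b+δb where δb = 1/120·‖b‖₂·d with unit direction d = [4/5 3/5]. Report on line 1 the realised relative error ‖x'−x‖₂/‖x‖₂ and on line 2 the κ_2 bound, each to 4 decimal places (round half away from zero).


largest singular value 21/4, smallest 7/409
κ = σ_max/σ_min = (21/4)/(7/409) = 306.7500
bound on ‖Δx‖/‖x‖: κ·ε = 306.7500·1/120 = 2.5563
solve Ax = b  →  x = [113.8815 26.2091]
‖b‖ = 3.6056, ‖x‖ = 116.8585
with δb = [0.0240 0.0180], A·Δx = δb → ‖Δx‖ = 1.7556
dividing the unrounded norms, ‖Δx‖/‖x‖ = 0.0150
tightness: 0.0150 against a bound of 2.5563 (unrounded ratio ≈ 0.0059)

0.0150
2.5563


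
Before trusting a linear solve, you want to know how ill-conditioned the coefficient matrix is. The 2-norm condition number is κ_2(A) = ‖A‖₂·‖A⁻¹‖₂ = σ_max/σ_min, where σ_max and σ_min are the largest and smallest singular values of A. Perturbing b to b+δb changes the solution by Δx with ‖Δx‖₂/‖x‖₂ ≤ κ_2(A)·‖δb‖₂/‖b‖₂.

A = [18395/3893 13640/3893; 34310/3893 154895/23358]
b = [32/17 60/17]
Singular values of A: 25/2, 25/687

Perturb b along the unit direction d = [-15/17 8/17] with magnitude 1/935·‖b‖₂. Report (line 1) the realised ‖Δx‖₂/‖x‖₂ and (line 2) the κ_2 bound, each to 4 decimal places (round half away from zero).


from the listed singular values, σ₁ = 25/2, σ_n = 25/687
κ_2(A) = (25/2) / (25/687) = 343.5000
κ_2(A)·‖δb‖/‖b‖ = 0.3674
solve Ax = b  →  x = [0.2560 0.1920]
‖b‖ = 4.0000, ‖x‖ = 0.3200
Δx = A⁻¹·δb where δb = 1/935·4.0000·d; ‖Δx‖ = 0.1176
relative error = 0.3674
realised/bound = 1 exactly: the bound is attained for this b and d

0.3674
0.3674


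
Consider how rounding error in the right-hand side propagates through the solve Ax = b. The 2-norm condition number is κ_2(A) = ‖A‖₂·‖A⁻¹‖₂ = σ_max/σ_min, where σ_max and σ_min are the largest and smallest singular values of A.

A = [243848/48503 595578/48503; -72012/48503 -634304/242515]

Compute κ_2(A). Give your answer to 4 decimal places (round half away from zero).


form AᵀA = [38457808/1399489 459149328/6997445; 459149328/6997445 5514676036/34987225] with trace 38320244/207025 and determinant 5345344/207025
λ_max, λ_min = (38320244/207025 ± √1464014620853136/42859350625)/2 = 4624/25, 1156/8281
κ_2(A) = √(λ_max/λ_min) = √((4624/25) / (1156/8281)) = 36.4000

36.4000


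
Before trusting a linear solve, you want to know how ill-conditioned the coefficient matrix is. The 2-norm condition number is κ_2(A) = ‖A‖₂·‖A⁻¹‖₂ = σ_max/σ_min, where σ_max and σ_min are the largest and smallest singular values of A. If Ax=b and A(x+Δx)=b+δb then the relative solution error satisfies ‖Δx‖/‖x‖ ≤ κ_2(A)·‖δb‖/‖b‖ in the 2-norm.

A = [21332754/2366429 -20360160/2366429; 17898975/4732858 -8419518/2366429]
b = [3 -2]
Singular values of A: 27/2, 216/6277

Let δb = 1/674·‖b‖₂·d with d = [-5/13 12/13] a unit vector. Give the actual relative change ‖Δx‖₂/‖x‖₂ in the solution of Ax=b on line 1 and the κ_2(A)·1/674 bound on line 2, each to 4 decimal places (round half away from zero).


from the listed singular values, σ₁ = 27/2, σ_n = 216/6277
condition number: (27/2) ÷ (216/6277) = 392.3125
κ_2(A)·‖δb‖/‖b‖ = 0.5821
solve Ax = b  →  x = [-60.0172 -63.2329]
‖b‖₂ = 3.6056 and ‖x‖₂ = 87.1807
Δx = A⁻¹·δb where δb = 1/674·3.6056·d; ‖Δx‖ = 0.1555
realised ‖Δx‖/‖x‖ = 0.0018
tightness: 0.0018 against a bound of 0.5821 (unrounded ratio ≈ 0.0031)

0.0018
0.5821


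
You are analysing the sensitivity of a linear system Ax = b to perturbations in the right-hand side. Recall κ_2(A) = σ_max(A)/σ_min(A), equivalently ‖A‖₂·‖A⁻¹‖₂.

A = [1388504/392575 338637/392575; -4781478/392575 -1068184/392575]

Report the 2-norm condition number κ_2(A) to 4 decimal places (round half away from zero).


191.5000

form AᵀA = [39664760356/246584209 8924315400/246584209; 8924315400/246584209 2009107321/246584209] with trace 24791117/146689 and determinant 114244/146689
eigenvalues of AᵀA: λ = (tr ± √(tr²−4·det))/2 = 169, 676/146689
so κ_2 = √(169 / (676/146689)) = 191.5000


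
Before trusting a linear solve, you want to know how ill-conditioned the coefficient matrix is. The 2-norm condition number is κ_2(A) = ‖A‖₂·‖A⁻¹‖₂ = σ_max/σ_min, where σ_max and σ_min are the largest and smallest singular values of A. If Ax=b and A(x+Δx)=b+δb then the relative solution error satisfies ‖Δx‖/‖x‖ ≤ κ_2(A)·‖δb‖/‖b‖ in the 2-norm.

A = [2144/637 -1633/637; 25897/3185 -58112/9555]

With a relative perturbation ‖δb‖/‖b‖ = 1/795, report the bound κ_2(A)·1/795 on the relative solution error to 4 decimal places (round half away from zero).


0.4068

M = AᵀA = [4648361/60025 -10458656/180075; -10458656/180075 23532601/540225]. tr(M)=2614714/21609, det(M)=3025/21609
solving λ² − 2614714/21609·λ + 3025/21609 = 0 gives λ = 121, 25/21609
κ_2(A) = √(λ_max/λ_min) = √(121 / (25/21609)) = 323.4000
κ_2(A)·‖δb‖/‖b‖ = 0.4068


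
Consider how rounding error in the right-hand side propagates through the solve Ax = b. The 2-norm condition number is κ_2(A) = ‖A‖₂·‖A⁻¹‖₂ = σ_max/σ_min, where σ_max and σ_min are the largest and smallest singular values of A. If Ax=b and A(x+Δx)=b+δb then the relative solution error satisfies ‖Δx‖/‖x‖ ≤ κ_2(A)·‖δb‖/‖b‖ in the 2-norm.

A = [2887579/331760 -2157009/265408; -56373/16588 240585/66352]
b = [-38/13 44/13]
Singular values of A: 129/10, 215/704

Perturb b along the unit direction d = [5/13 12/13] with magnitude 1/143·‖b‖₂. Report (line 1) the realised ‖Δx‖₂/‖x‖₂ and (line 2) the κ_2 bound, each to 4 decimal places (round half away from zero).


σ_max = 129/10, σ_min = 215/704
κ = σ_max/σ_min = (129/10)/(215/704) = 42.2400
perturbation bound = 42.2400·1/143 = 0.2954
solve Ax = b  →  x = [4.2919 4.9561]
‖b‖ = 4.4721, ‖x‖ = 6.5562
δb = ε·‖b‖·d = [0.0120 0.0289]; solving A·Δx = δb gives ‖Δx‖ = 0.1024
realised ‖Δx‖/‖x‖ = 0.0156
so the bound overstates the realised error by a factor of ≈ 18.9115 (computed from the unrounded values)

0.0156
0.2954


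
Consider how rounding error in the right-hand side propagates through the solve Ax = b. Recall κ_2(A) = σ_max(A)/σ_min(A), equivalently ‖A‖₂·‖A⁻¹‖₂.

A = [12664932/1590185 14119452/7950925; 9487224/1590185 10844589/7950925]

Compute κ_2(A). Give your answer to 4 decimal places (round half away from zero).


387.8500

M = AᵀA = [10016316871632/101147533369 11268277779528/505737666845; 11268277779528/505737666845 12678561414369/2528688334225]. tr(M)=156505938849/1504276225, det(M)=108243216/1504276225
λ_max, λ_min = (156505938849/1504276225 ± √24493457584221542086401/2262846961100250625)/2 = 2601/25, 41616/60171049
so κ_2 = √((2601/25) / (41616/60171049)) = 387.8500


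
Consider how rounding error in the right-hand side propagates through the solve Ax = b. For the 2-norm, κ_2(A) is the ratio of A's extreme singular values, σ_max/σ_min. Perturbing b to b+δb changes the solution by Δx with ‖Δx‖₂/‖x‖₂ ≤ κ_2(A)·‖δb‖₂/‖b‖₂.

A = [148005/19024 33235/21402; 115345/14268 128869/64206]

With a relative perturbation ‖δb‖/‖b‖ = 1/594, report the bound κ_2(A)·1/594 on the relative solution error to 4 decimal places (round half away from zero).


0.0727

M = AᵀA = [487539625/3873024 123338995/4357152; 123338995/4357152 15783773/2450898]. tr(M)=24694249/186624, det(M)=6996025/746496
char-poly roots: 529/4 and 13225/186624
κ = σ_max/σ_min = (23/2)/(115/432) = 43.2000
perturbation bound = 43.2000·1/594 = 0.0727


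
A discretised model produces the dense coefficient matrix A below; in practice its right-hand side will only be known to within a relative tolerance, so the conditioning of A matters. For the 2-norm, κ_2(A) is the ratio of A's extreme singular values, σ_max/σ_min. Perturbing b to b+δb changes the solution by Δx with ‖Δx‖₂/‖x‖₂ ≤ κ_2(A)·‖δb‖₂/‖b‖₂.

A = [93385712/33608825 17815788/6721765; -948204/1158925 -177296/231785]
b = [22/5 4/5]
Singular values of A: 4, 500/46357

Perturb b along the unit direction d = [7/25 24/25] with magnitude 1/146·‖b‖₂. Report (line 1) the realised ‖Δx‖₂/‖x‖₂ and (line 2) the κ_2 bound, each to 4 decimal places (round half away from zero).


largest singular value 4, smallest 500/46357
κ = σ_max/σ_min = 4/(500/46357) = 370.8560
bound on ‖Δx‖/‖x‖: κ·ε = 370.8560·1/146 = 2.5401
solve Ax = b  →  x = [-127.1572 134.9651]
‖b‖₂ = 4.4721 and ‖x‖₂ = 185.4307
re-solving with b+δb shifts x by Δx of norm 2.8399
relative error = 0.0153
realised/bound (from unrounded values) ≈ 0.0060

0.0153
2.5401


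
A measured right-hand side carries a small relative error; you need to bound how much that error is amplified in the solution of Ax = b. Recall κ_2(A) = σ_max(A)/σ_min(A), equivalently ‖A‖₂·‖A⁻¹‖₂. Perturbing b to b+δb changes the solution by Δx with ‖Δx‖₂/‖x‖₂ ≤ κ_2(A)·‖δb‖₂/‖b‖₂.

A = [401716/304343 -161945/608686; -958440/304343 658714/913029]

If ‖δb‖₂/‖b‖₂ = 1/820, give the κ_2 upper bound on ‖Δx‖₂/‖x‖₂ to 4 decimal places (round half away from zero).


0.1306

AᵀA = [6390431824/548074921 -1437715370/548074921; -1437715370/548074921 11666580961/19730697156]; tr = 143796625/11737476, det = 38416/2934369
eigenvalues of AᵀA: λ = (tr ± √(tr²−4·det))/2 = 49/4, 3136/2934369
σ_max=√(49/4)=(7/2), σ_min=√(3136/2934369)=(56/1713) → κ = 107.0625
perturbation bound = 107.0625·1/820 = 0.1306


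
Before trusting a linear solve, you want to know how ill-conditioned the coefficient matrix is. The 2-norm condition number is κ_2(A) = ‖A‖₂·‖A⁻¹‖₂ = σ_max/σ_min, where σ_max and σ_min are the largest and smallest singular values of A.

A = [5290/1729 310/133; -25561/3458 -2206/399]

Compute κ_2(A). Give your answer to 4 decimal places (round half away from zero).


M = AᵀA = [4528409/70756 2547191/53067; 2547191/53067 5731336/159201]. tr(M)=63681025/636804, det(M)=15625/159201
char-poly roots: 100 and 625/636804
σ_max=√100=10, σ_min=√(625/636804)=(25/798) → κ = 319.2000

319.2000


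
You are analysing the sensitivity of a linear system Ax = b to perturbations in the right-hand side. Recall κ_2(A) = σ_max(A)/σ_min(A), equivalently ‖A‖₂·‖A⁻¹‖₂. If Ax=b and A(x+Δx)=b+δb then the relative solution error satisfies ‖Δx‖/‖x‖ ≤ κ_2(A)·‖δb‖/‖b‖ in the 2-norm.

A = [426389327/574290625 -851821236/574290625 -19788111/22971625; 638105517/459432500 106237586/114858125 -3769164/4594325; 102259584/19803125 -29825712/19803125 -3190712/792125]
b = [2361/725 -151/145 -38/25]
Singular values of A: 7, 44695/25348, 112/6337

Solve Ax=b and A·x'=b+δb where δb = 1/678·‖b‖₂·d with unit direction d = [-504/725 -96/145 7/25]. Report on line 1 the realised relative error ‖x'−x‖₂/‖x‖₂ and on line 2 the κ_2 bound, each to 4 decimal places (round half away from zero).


from the listed singular values, σ₁ = 7, σ_n = 112/6337
κ_2(A) = 7 / (112/6337) = 396.0625
κ_2(A)·‖δb‖/‖b‖ = 0.5842
solve Ax = b  →  x = [-65.7667 17.4097 -90.4429]
2-norm of b is 3.7417; of x, 113.1736
Δx = A⁻¹·δb where δb = 1/678·3.7417·d; ‖Δx‖ = 0.3122
relative error = 0.0028
so the bound overstates the realised error by a factor of ≈ 211.7284 (computed from the unrounded values)

0.0028
0.5842


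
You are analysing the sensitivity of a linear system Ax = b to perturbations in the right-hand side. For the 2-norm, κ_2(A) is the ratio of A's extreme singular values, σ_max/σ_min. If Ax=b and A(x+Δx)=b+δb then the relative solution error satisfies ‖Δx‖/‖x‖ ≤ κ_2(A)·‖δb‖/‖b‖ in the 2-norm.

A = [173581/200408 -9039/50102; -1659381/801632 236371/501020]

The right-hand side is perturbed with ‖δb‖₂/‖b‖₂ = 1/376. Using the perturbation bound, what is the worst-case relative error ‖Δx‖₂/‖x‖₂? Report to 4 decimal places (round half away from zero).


0.4000

AᵀA = [19145746273/3802448896 -2692245519/2376530560; -2692245519/2376530560 378944389/1485331600]; tr = 299164841/56550400, det = 279841/226201600
λ_max, λ_min = (299164841/56550400 ± √89483776970068881/3197947740160000)/2 = 529/100, 529/2262016
so κ_2 = √((529/100) / (529/2262016)) = 150.4000
bound on ‖Δx‖/‖x‖: κ·ε = 150.4000·1/376 = 0.4000


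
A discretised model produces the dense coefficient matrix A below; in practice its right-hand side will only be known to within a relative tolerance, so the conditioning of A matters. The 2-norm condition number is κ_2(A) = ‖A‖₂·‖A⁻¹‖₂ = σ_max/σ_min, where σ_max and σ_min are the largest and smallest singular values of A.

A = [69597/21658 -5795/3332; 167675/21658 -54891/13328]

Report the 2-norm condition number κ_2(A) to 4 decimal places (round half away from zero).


392.0000

form AᵀA = [5735929/81634 -48946185/1306144; -48946185/1306144 208843193/10449152] with trace 55473065/614656 and determinant 130321/2458624
solving λ² − 55473065/614656·λ + 130321/2458624 = 0 gives λ = 361/4, 361/614656
so κ_2 = √((361/4) / (361/614656)) = 392.0000


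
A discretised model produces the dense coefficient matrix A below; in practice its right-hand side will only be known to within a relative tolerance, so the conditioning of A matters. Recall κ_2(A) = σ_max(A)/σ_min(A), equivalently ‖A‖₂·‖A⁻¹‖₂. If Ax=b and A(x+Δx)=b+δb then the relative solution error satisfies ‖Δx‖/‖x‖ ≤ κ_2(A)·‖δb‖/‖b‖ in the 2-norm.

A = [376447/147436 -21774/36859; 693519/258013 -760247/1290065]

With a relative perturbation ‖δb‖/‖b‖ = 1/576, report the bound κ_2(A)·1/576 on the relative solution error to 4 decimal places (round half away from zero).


0.3014

AᵀA = [17407137337/1266505744 -2447793351/791566090; -2447793351/791566090 1377831949/1978915225]; tr = 271995089/18835600, det = 130321/18835600
char-poly roots: 361/25 and 361/753424
so κ_2 = √((361/25) / (361/753424)) = 173.6000
bound on ‖Δx‖/‖x‖: κ·ε = 173.6000·1/576 = 0.3014


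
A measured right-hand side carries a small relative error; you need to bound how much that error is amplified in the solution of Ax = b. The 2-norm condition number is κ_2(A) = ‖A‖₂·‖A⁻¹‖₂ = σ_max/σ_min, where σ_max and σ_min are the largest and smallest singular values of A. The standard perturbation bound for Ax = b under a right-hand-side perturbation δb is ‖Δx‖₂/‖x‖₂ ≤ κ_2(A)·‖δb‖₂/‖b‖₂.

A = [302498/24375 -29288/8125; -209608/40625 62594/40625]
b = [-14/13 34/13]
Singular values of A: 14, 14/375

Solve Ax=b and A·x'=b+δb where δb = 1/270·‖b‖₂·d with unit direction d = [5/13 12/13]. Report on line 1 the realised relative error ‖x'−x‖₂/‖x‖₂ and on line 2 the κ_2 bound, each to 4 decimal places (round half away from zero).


largest singular value 14, smallest 14/375
condition number: 14 ÷ (14/375) = 375.0000
worst-case relative error ≤ 375.0000 × 1/270 = 1.3889
solve Ax = b  →  x = [14.8629 51.4686]
‖b‖₂ = 2.8284 and ‖x‖₂ = 53.5716
re-solving with b+δb shifts x by Δx of norm 0.2806
relative error = 0.0052
realised/bound (from unrounded values) ≈ 0.0038

0.0052
1.3889


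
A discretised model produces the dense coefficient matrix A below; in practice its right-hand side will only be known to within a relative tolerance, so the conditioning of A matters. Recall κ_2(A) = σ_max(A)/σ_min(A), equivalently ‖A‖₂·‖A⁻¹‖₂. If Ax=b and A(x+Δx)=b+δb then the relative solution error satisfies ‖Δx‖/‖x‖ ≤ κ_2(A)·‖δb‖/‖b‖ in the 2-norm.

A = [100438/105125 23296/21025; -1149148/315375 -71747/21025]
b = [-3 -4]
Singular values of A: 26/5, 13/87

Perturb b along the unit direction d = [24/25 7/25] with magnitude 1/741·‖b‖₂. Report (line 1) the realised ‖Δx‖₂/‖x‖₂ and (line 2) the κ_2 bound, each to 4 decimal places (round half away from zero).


largest singular value 26/5, smallest 13/87
κ_2(A) = (26/5) / (13/87) = 34.8000
κ_2(A)·‖δb‖/‖b‖ = 0.0470
solve Ax = b  →  x = [18.8793 -18.9867]
2-norm of b is 5.0000; of x, 26.7754
Δx = A⁻¹·δb where δb = 1/741·5.0000·d; ‖Δx‖ = 0.0452
dividing the unrounded norms, ‖Δx‖/‖x‖ = 0.0017
tightness: 0.0017 against a bound of 0.0470 (unrounded ratio ≈ 0.0359)

0.0017
0.0470


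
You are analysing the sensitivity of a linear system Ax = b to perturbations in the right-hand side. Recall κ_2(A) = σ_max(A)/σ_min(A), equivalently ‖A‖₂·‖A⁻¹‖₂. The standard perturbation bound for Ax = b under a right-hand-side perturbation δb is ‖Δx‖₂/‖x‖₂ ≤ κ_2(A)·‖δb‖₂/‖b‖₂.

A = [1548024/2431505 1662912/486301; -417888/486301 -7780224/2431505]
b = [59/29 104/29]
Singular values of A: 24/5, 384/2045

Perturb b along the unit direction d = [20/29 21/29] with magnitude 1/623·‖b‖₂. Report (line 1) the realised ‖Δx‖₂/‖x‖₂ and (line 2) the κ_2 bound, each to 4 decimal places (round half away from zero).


0.0017
0.0410

largest singular value 24/5, smallest 384/2045
condition number: (24/5) ÷ (384/2045) = 25.5625
bound on ‖Δx‖/‖x‖: κ·ε = 25.5625·1/623 = 0.0410
solve Ax = b  →  x = [-20.8283 4.4728]
‖b‖ = 4.1231, ‖x‖ = 21.3031
δb = ε·‖b‖·d = [0.0046 0.0048]; solving A·Δx = δb gives ‖Δx‖ = 0.0352
realised ‖Δx‖/‖x‖ = 0.0017
so the bound overstates the realised error by a factor of ≈ 24.8005 (computed from the unrounded values)
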